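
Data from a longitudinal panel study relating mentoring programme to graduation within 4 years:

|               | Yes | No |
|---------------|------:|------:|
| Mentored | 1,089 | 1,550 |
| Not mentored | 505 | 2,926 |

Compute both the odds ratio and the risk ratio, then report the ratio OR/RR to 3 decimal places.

Cells: a = 1089, b = 1550, c = 505, d = 2926.
OR = (1089·2926)/(1550·505) = 3186414/782750 = 4.07079
Risk in exposed = 1089/2639 = 0.41266; risk in unexposed = 505/3431 = 0.14719; RR = 2.80361
OR/RR = 4.07079 / 2.80361 = 1.45198
The outcome is not rare, so the OR lies further from 1 than the RR.

1.452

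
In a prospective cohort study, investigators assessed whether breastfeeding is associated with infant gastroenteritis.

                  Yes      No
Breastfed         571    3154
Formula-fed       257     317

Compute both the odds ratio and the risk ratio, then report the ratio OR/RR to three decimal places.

0.652

Cells: a = 571, b = 3154, c = 257, d = 317.
OR = (571·317)/(3154·257) = 181007/810578 = 0.22331
Risk in exposed = 571/3725 = 0.15329; risk in unexposed = 257/574 = 0.44774; RR = 0.34236
OR/RR = 0.22331 / 0.34236 = 0.65225
The outcome is not rare, so the OR lies further from 1 than the RR.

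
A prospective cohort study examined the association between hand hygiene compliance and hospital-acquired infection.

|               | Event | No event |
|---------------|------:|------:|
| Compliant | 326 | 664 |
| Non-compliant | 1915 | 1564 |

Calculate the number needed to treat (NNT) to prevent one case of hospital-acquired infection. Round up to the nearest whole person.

Risk in treated group = 326/990 = 0.32929; risk in control = 1915/3479 = 0.55045.
Absolute risk reduction = 0.55045 − 0.32929 = 0.22115
NNT = 1 / ARR = 1 / 0.22115 = 4.522 → round up → 5

5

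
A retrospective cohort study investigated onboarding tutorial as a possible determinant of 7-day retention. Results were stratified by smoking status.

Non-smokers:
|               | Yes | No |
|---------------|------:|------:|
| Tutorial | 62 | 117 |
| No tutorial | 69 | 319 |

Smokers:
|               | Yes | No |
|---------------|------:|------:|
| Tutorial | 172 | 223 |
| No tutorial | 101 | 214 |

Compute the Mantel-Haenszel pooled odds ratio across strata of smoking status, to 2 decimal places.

OR_MH = Σ(aᵢdᵢ/nᵢ) / Σ(bᵢcᵢ/nᵢ), where nᵢ is the stratum total.
Stratum 1 (Non-smokers): n = 567; a·d/n = 62·319/567 = 34.8818; b·c/n = 117·69/567 = 14.2381
Stratum 2 (Smokers): n = 710; a·d/n = 172·214/710 = 51.8423; b·c/n = 223·101/710 = 31.7225
OR_MH = (34.8818 + 51.8423) / (14.2381 + 31.7225) = 86.7241 / 45.9606 = 1.88692

1.89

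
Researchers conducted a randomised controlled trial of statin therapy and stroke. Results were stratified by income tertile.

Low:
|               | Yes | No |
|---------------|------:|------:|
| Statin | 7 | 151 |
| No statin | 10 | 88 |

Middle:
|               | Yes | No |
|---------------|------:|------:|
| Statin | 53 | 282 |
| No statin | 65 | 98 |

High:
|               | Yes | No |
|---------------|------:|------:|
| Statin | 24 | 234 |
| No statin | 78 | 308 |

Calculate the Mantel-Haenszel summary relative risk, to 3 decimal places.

0.424

RR_MH = Σ(aᵢ·n₀ᵢ/nᵢ) / Σ(cᵢ·n₁ᵢ/nᵢ), with n₁ᵢ = aᵢ+bᵢ (exposed), n₀ᵢ = cᵢ+dᵢ (unexposed), nᵢ = n₁ᵢ+n₀ᵢ.
Stratum 1 (Low): n₁ = 158, n₀ = 98, n = 256; a·n₀/n = 7·98/256 = 2.6797; c·n₁/n = 10·158/256 = 6.1719
Stratum 2 (Middle): n₁ = 335, n₀ = 163, n = 498; a·n₀/n = 53·163/498 = 17.3474; c·n₁/n = 65·335/498 = 43.7249
Stratum 3 (High): n₁ = 258, n₀ = 386, n = 644; a·n₀/n = 24·386/644 = 14.3851; c·n₁/n = 78·258/644 = 31.2484
RR_MH = (2.6797 + 17.3474 + 14.3851) / (6.1719 + 43.7249 + 31.2484) = 34.4122 / 81.1452 = 0.42408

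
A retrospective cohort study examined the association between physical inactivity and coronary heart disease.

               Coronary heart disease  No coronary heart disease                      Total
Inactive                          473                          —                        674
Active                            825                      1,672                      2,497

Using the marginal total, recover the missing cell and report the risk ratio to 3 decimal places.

2.124

The missing cell is in the exposed row: 674 − 473 = 201.
So a = 473, b = 201, c = 825, d = 1672.
RR = [a/(a+b)] / [c/(c+d)] = (473/674) / (825/2497) = 0.70178/0.33040 = 2.12406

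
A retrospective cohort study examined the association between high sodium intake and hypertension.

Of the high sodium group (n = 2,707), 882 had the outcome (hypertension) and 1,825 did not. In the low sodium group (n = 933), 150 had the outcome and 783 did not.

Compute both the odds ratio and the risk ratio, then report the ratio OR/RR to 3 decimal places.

1.245

From the description: a = 882, b = 1825, c = 150, d = 783.
OR = (882·783)/(1825·150) = 690606/273750 = 2.52276
Risk in exposed = 882/2707 = 0.32582; risk in unexposed = 150/933 = 0.16077; RR = 2.02661
OR/RR = 2.52276 / 2.02661 = 1.24482
The outcome is not rare, so the OR lies further from 1 than the RR.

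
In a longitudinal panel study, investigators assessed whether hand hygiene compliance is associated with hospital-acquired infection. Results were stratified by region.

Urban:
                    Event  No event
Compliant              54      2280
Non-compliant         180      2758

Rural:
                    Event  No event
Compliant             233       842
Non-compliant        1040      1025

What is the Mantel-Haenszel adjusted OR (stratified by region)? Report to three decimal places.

0.292

OR_MH = Σ(aᵢdᵢ/nᵢ) / Σ(bᵢcᵢ/nᵢ), where nᵢ is the stratum total.
Stratum 1 (Urban): n = 5272; a·d/n = 54·2758/5272 = 28.2496; b·c/n = 2280·180/5272 = 77.8452
Stratum 2 (Rural): n = 3140; a·d/n = 233·1025/3140 = 76.0589; b·c/n = 842·1040/3140 = 278.8790
OR_MH = (28.2496 + 76.0589) / (77.8452 + 278.8790) = 104.3085 / 356.7242 = 0.29241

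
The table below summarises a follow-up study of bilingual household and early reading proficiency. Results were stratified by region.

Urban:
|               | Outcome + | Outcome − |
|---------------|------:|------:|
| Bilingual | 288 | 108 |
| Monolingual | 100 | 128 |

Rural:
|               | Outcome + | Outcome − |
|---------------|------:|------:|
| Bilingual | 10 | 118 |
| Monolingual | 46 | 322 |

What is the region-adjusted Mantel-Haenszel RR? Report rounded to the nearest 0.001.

1.495

RR_MH = Σ(aᵢ·n₀ᵢ/nᵢ) / Σ(cᵢ·n₁ᵢ/nᵢ), with n₁ᵢ = aᵢ+bᵢ (exposed), n₀ᵢ = cᵢ+dᵢ (unexposed), nᵢ = n₁ᵢ+n₀ᵢ.
Stratum 1 (Urban): n₁ = 396, n₀ = 228, n = 624; a·n₀/n = 288·228/624 = 105.2308; c·n₁/n = 100·396/624 = 63.4615
Stratum 2 (Rural): n₁ = 128, n₀ = 368, n = 496; a·n₀/n = 10·368/496 = 7.4194; c·n₁/n = 46·128/496 = 11.8710
RR_MH = (105.2308 + 7.4194) / (63.4615 + 11.8710) = 112.6501 / 75.3325 = 1.49537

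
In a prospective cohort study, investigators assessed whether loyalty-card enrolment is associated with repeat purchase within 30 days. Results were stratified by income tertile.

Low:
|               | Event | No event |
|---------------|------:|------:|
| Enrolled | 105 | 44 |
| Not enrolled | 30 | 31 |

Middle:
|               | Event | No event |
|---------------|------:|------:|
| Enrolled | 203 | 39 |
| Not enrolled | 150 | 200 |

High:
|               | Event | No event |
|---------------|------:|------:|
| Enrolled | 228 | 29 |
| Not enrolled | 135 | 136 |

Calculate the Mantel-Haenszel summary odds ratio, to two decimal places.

OR_MH = Σ(aᵢdᵢ/nᵢ) / Σ(bᵢcᵢ/nᵢ), where nᵢ is the stratum total.
Stratum 1 (Low): n = 210; a·d/n = 105·31/210 = 15.5000; b·c/n = 44·30/210 = 6.2857
Stratum 2 (Middle): n = 592; a·d/n = 203·200/592 = 68.5811; b·c/n = 39·150/592 = 9.8818
Stratum 3 (High): n = 528; a·d/n = 228·136/528 = 58.7273; b·c/n = 29·135/528 = 7.4148
OR_MH = (15.5000 + 68.5811 + 58.7273) / (6.2857 + 9.8818 + 7.4148) = 142.8084 / 23.5822 = 6.05576

6.06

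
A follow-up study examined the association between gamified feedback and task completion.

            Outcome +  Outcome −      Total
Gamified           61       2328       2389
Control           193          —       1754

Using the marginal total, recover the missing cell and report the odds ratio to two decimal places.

0.21

The missing cell is in the unexposed row: 1754 − 193 = 1561.
So a = 61, b = 2328, c = 193, d = 1561.
OR = (a·d)/(b·c) = (61 × 1561) / (2328 × 193) = 95221 / 449304 = 0.21193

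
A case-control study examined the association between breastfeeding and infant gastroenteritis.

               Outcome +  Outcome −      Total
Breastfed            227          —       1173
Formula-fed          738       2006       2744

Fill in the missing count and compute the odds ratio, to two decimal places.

0.65

The missing cell is in the exposed row: 1173 − 227 = 946.
So a = 227, b = 946, c = 738, d = 2006.
OR = (a·d)/(b·c) = (227 × 2006) / (946 × 738) = 455362 / 698148 = 0.65224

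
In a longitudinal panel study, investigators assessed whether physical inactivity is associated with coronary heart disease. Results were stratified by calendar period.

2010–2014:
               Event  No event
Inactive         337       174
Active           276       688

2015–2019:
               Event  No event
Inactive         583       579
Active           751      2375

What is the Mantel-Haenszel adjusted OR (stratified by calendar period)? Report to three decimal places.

OR_MH = Σ(aᵢdᵢ/nᵢ) / Σ(bᵢcᵢ/nᵢ), where nᵢ is the stratum total.
Stratum 1 (2010–2014): n = 1475; a·d/n = 337·688/1475 = 157.1905; b·c/n = 174·276/1475 = 32.5586
Stratum 2 (2015–2019): n = 4288; a·d/n = 583·2375/4288 = 322.9069; b·c/n = 579·751/4288 = 101.4060
OR_MH = (157.1905 + 322.9069) / (32.5586 + 101.4060) = 480.0975 / 133.9647 = 3.58376

3.584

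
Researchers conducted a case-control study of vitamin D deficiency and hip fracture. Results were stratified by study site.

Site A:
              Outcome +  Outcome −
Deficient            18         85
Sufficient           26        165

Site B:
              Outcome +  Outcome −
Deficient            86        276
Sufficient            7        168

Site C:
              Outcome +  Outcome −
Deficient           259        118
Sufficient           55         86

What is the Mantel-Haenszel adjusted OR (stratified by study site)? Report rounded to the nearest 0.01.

3.38

OR_MH = Σ(aᵢdᵢ/nᵢ) / Σ(bᵢcᵢ/nᵢ), where nᵢ is the stratum total.
Stratum 1 (Site A): n = 294; a·d/n = 18·165/294 = 10.1020; b·c/n = 85·26/294 = 7.5170
Stratum 2 (Site B): n = 537; a·d/n = 86·168/537 = 26.9050; b·c/n = 276·7/537 = 3.5978
Stratum 3 (Site C): n = 518; a·d/n = 259·86/518 = 43.0000; b·c/n = 118·55/518 = 12.5290
OR_MH = (10.1020 + 26.9050 + 43.0000) / (7.5170 + 3.5978 + 12.5290) = 80.0071 / 23.6437 = 3.38386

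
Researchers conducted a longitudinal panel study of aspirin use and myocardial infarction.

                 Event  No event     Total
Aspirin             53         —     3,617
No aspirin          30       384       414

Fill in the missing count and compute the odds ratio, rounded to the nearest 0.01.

The missing cell is in the exposed row: 3617 − 53 = 3564.
So a = 53, b = 3564, c = 30, d = 384.
OR = (a·d)/(b·c) = (53 × 384) / (3564 × 30) = 20352 / 106920 = 0.19035

0.19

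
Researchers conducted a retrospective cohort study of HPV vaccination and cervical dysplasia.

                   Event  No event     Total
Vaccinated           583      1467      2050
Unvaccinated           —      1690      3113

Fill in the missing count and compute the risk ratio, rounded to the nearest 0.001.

0.622

The missing cell is in the unexposed row: 3113 − 1690 = 1423.
So a = 583, b = 1467, c = 1423, d = 1690.
RR = [a/(a+b)] / [c/(c+d)] = (583/2050) / (1423/3113) = 0.28439/0.45712 = 0.62214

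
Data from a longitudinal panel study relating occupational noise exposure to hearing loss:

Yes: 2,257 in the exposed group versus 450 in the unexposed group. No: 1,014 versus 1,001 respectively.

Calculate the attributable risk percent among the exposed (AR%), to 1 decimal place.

55.1

From the description: a = 2257, b = 1014, c = 450, d = 1001.
Risk in exposed = 2257/3271 = 0.69000; risk in unexposed = 450/1451 = 0.31013.
RR = 0.69000/0.31013 = 2.22488
AR% = (RR − 1)/RR × 100 = (2.22488 − 1)/2.22488 × 100 = 55.0537%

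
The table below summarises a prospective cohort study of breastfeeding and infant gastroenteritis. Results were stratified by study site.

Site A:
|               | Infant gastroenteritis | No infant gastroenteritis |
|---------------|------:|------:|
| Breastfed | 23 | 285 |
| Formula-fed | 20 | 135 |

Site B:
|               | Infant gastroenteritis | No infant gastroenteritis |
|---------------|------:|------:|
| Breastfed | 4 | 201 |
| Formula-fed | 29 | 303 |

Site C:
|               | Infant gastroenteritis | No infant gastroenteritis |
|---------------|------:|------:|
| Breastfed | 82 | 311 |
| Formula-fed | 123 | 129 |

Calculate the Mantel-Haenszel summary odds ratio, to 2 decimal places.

0.31

OR_MH = Σ(aᵢdᵢ/nᵢ) / Σ(bᵢcᵢ/nᵢ), where nᵢ is the stratum total.
Stratum 1 (Site A): n = 463; a·d/n = 23·135/463 = 6.7063; b·c/n = 285·20/463 = 12.3110
Stratum 2 (Site B): n = 537; a·d/n = 4·303/537 = 2.2570; b·c/n = 201·29/537 = 10.8547
Stratum 3 (Site C): n = 645; a·d/n = 82·129/645 = 16.4000; b·c/n = 311·123/645 = 59.3070
OR_MH = (6.7063 + 2.2570 + 16.4000) / (12.3110 + 10.8547 + 59.3070) = 25.3632 / 82.4727 = 0.30753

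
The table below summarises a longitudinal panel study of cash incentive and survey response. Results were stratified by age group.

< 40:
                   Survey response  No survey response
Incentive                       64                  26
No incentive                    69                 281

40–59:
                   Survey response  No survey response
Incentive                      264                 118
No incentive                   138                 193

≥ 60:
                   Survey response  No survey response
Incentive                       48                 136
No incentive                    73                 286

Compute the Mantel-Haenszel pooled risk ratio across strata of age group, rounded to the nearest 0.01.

RR_MH = Σ(aᵢ·n₀ᵢ/nᵢ) / Σ(cᵢ·n₁ᵢ/nᵢ), with n₁ᵢ = aᵢ+bᵢ (exposed), n₀ᵢ = cᵢ+dᵢ (unexposed), nᵢ = n₁ᵢ+n₀ᵢ.
Stratum 1 (< 40): n₁ = 90, n₀ = 350, n = 440; a·n₀/n = 64·350/440 = 50.9091; c·n₁/n = 69·90/440 = 14.1136
Stratum 2 (40–59): n₁ = 382, n₀ = 331, n = 713; a·n₀/n = 264·331/713 = 122.5582; c·n₁/n = 138·382/713 = 73.9355
Stratum 3 (≥ 60): n₁ = 184, n₀ = 359, n = 543; a·n₀/n = 48·359/543 = 31.7348; c·n₁/n = 73·184/543 = 24.7366
RR_MH = (50.9091 + 122.5582 + 31.7348) / (14.1136 + 73.9355 + 24.7366) = 205.2021 / 112.7858 = 1.81940

1.82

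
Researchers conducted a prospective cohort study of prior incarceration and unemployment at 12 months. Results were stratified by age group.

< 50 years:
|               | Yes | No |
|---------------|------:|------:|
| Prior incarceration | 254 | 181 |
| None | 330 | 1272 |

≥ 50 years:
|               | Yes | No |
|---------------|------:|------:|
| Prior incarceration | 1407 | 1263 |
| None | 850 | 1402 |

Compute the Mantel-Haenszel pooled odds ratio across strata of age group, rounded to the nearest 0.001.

2.261

OR_MH = Σ(aᵢdᵢ/nᵢ) / Σ(bᵢcᵢ/nᵢ), where nᵢ is the stratum total.
Stratum 1 (< 50 years): n = 2037; a·d/n = 254·1272/2037 = 158.6097; b·c/n = 181·330/2037 = 29.3225
Stratum 2 (≥ 50 years): n = 4922; a·d/n = 1407·1402/4922 = 400.7749; b·c/n = 1263·850/4922 = 218.1126
OR_MH = (158.6097 + 400.7749) / (29.3225 + 218.1126) = 559.3846 / 247.4351 = 2.26073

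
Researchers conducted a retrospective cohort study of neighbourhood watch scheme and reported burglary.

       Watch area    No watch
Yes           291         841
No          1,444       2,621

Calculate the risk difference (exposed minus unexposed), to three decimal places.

Reading the table with exposure as columns: a = 291 (Watch area, case), b = 1444 (Watch area, non-case), c = 841 (No watch, case), d = 2621.
Risk in exposed = 291/1735 = 0.167723; risk in unexposed = 841/3462 = 0.242923.
Risk difference = 0.167723 − 0.242923 = -0.075200

-0.075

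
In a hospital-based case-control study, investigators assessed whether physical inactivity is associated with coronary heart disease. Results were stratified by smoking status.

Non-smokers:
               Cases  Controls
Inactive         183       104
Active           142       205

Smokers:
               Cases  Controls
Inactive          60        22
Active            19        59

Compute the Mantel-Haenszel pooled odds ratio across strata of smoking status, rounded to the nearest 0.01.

OR_MH = Σ(aᵢdᵢ/nᵢ) / Σ(bᵢcᵢ/nᵢ), where nᵢ is the stratum total.
Stratum 1 (Non-smokers): n = 634; a·d/n = 183·205/634 = 59.1719; b·c/n = 104·142/634 = 23.2934
Stratum 2 (Smokers): n = 160; a·d/n = 60·59/160 = 22.1250; b·c/n = 22·19/160 = 2.6125
OR_MH = (59.1719 + 22.1250) / (23.2934 + 2.6125) = 81.2969 / 25.9059 = 3.13817

3.14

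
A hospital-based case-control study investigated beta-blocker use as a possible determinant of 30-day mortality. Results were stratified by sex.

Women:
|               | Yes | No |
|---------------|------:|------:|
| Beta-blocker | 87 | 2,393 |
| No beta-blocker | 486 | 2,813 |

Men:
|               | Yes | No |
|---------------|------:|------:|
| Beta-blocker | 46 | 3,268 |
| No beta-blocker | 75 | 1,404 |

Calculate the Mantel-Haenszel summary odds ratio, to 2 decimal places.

OR_MH = Σ(aᵢdᵢ/nᵢ) / Σ(bᵢcᵢ/nᵢ), where nᵢ is the stratum total.
Stratum 1 (Women): n = 5779; a·d/n = 87·2813/5779 = 42.3483; b·c/n = 2393·486/5779 = 201.2455
Stratum 2 (Men): n = 4793; a·d/n = 46·1404/4793 = 13.4747; b·c/n = 3268·75/4793 = 51.1371
OR_MH = (42.3483 + 13.4747) / (201.2455 + 51.1371) = 55.8230 / 252.3826 = 0.22118

0.22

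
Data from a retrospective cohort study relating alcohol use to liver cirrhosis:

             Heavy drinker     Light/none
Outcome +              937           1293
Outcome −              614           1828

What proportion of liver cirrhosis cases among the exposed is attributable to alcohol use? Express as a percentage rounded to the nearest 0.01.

Reading the table with exposure as columns: a = 937 (Heavy drinker, case), b = 614 (Heavy drinker, non-case), c = 1293 (Light/none, case), d = 1828.
Risk in exposed = 937/1551 = 0.60413; risk in unexposed = 1293/3121 = 0.41429.
RR = 0.60413/0.41429 = 1.45822
AR% = (RR − 1)/RR × 100 = (1.45822 − 1)/1.45822 × 100 = 31.4232%

31.42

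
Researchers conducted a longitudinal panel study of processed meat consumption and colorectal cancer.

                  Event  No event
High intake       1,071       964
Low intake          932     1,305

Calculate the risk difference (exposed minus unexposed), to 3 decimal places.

0.110

Cells: a = 1071, b = 964, c = 932, d = 1305.
Risk in exposed = 1071/2035 = 0.526290; risk in unexposed = 932/2237 = 0.416629.
Risk difference = 0.526290 − 0.416629 = 0.109661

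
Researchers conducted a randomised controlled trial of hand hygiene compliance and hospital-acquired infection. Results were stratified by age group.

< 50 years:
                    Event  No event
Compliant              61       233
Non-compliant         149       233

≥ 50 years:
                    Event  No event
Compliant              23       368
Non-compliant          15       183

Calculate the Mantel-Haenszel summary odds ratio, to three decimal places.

0.464

OR_MH = Σ(aᵢdᵢ/nᵢ) / Σ(bᵢcᵢ/nᵢ), where nᵢ is the stratum total.
Stratum 1 (< 50 years): n = 676; a·d/n = 61·233/676 = 21.0251; b·c/n = 233·149/676 = 51.3565
Stratum 2 (≥ 50 years): n = 589; a·d/n = 23·183/589 = 7.1460; b·c/n = 368·15/589 = 9.3718
OR_MH = (21.0251 + 7.1460) / (51.3565 + 9.3718) = 28.1712 / 60.7283 = 0.46389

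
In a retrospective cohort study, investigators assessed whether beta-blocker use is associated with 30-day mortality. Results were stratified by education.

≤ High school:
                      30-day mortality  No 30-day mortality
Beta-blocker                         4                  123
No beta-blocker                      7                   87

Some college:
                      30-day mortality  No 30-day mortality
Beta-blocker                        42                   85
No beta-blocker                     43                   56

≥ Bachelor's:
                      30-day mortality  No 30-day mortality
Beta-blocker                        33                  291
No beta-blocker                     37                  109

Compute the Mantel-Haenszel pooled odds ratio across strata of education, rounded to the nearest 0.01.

0.46

OR_MH = Σ(aᵢdᵢ/nᵢ) / Σ(bᵢcᵢ/nᵢ), where nᵢ is the stratum total.
Stratum 1 (≤ High school): n = 221; a·d/n = 4·87/221 = 1.5747; b·c/n = 123·7/221 = 3.8959
Stratum 2 (Some college): n = 226; a·d/n = 42·56/226 = 10.4071; b·c/n = 85·43/226 = 16.1726
Stratum 3 (≥ Bachelor's): n = 470; a·d/n = 33·109/470 = 7.6532; b·c/n = 291·37/470 = 22.9085
OR_MH = (1.5747 + 10.4071 + 7.6532) / (3.8959 + 16.1726 + 22.9085) = 19.6349 / 42.9770 = 0.45687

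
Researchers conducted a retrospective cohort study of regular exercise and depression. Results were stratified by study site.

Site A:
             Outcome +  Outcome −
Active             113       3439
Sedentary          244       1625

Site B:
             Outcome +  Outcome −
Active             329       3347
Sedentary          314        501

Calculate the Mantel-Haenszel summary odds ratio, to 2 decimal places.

0.18

OR_MH = Σ(aᵢdᵢ/nᵢ) / Σ(bᵢcᵢ/nᵢ), where nᵢ is the stratum total.
Stratum 1 (Site A): n = 5421; a·d/n = 113·1625/5421 = 33.8729; b·c/n = 3439·244/5421 = 154.7899
Stratum 2 (Site B): n = 4491; a·d/n = 329·501/4491 = 36.7021; b·c/n = 3347·314/4491 = 234.0143
OR_MH = (33.8729 + 36.7021) / (154.7899 + 234.0143) = 70.5750 / 388.8041 = 0.18152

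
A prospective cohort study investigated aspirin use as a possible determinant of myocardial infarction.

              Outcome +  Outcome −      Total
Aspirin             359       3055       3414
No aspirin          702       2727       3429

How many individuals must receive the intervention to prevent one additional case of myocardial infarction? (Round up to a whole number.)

11

Risk in treated group = 359/3414 = 0.10516; risk in control = 702/3429 = 0.20472.
Absolute risk reduction = 0.20472 − 0.10516 = 0.09957
NNT = 1 / ARR = 1 / 0.09957 = 10.043 → round up → 11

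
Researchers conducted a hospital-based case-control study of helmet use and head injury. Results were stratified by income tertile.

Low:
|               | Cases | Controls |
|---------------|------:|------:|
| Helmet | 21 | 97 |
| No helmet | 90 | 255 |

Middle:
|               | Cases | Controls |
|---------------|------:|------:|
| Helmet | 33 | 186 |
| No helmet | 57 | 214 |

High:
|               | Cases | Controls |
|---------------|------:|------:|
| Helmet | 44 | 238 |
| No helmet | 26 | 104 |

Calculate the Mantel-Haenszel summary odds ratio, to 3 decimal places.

OR_MH = Σ(aᵢdᵢ/nᵢ) / Σ(bᵢcᵢ/nᵢ), where nᵢ is the stratum total.
Stratum 1 (Low): n = 463; a·d/n = 21·255/463 = 11.5659; b·c/n = 97·90/463 = 18.8553
Stratum 2 (Middle): n = 490; a·d/n = 33·214/490 = 14.4122; b·c/n = 186·57/490 = 21.6367
Stratum 3 (High): n = 412; a·d/n = 44·104/412 = 11.1068; b·c/n = 238·26/412 = 15.0194
OR_MH = (11.5659 + 14.4122 + 11.1068) / (18.8553 + 21.6367 + 15.0194) = 37.0849 / 55.5114 = 0.66806

0.668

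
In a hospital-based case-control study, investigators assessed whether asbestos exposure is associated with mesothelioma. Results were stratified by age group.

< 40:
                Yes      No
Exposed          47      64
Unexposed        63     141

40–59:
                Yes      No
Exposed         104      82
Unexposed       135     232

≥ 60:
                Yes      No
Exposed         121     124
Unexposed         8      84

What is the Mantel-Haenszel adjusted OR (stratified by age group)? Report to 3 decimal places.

2.652

OR_MH = Σ(aᵢdᵢ/nᵢ) / Σ(bᵢcᵢ/nᵢ), where nᵢ is the stratum total.
Stratum 1 (< 40): n = 315; a·d/n = 47·141/315 = 21.0381; b·c/n = 64·63/315 = 12.8000
Stratum 2 (40–59): n = 553; a·d/n = 104·232/553 = 43.6311; b·c/n = 82·135/553 = 20.0181
Stratum 3 (≥ 60): n = 337; a·d/n = 121·84/337 = 30.1602; b·c/n = 124·8/337 = 2.9436
OR_MH = (21.0381 + 43.6311 + 30.1602) / (12.8000 + 20.0181 + 2.9436) = 94.8294 / 35.7617 = 2.65170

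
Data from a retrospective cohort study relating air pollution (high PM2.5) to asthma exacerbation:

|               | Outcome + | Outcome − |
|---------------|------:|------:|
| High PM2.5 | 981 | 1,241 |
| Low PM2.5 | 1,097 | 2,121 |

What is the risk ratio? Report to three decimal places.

1.295

Cells: a = 981, b = 1241, c = 1097, d = 2121.
Risk in exposed = 981/2222 = 0.44149; risk in unexposed = 1097/3218 = 0.34089.
RR = 0.44149 / 0.34089 = 1.29510
The risk among the exposed is 1.30 times that among the unexposed.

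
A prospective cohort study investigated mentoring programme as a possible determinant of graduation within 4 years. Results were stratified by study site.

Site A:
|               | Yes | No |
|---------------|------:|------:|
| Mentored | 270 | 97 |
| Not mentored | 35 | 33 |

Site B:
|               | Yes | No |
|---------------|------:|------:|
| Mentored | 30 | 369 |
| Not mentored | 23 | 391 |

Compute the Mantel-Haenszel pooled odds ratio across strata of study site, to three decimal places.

1.914

OR_MH = Σ(aᵢdᵢ/nᵢ) / Σ(bᵢcᵢ/nᵢ), where nᵢ is the stratum total.
Stratum 1 (Site A): n = 435; a·d/n = 270·33/435 = 20.4828; b·c/n = 97·35/435 = 7.8046
Stratum 2 (Site B): n = 813; a·d/n = 30·391/813 = 14.4280; b·c/n = 369·23/813 = 10.4391
OR_MH = (20.4828 + 14.4280) / (7.8046 + 10.4391) = 34.9108 / 18.2437 = 1.91358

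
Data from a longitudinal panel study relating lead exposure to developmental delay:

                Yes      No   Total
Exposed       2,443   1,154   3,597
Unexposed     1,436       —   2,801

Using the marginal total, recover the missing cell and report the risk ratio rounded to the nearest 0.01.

1.32

The missing cell is in the unexposed row: 2801 − 1436 = 1365.
So a = 2443, b = 1154, c = 1436, d = 1365.
RR = [a/(a+b)] / [c/(c+d)] = (2443/3597) / (1436/2801) = 0.67918/0.51267 = 1.32477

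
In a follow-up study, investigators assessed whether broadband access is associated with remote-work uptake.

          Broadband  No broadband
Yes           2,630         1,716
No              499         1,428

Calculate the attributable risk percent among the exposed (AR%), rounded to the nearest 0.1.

35.1

Reading the table with exposure as columns: a = 2630 (Broadband, case), b = 499 (Broadband, non-case), c = 1716 (No broadband, case), d = 1428.
Risk in exposed = 2630/3129 = 0.84052; risk in unexposed = 1716/3144 = 0.54580.
RR = 0.84052/0.54580 = 1.53998
AR% = (RR − 1)/RR × 100 = (1.53998 − 1)/1.53998 × 100 = 35.0641%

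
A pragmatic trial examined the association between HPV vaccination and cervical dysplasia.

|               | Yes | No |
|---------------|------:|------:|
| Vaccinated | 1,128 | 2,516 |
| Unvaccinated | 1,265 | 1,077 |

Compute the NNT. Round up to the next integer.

Risk in treated group = 1128/3644 = 0.30955; risk in control = 1265/2342 = 0.54014.
Absolute risk reduction = 0.54014 − 0.30955 = 0.23059
NNT = 1 / ARR = 1 / 0.23059 = 4.337 → round up → 5

5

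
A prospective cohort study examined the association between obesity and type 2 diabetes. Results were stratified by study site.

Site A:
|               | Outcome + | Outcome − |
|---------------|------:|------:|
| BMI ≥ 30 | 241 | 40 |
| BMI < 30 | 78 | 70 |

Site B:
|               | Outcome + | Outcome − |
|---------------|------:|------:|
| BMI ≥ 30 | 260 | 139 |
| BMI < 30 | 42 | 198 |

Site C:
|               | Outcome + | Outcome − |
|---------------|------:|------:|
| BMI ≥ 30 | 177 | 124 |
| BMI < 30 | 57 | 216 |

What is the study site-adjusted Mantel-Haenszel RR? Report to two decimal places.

RR_MH = Σ(aᵢ·n₀ᵢ/nᵢ) / Σ(cᵢ·n₁ᵢ/nᵢ), with n₁ᵢ = aᵢ+bᵢ (exposed), n₀ᵢ = cᵢ+dᵢ (unexposed), nᵢ = n₁ᵢ+n₀ᵢ.
Stratum 1 (Site A): n₁ = 281, n₀ = 148, n = 429; a·n₀/n = 241·148/429 = 83.1422; c·n₁/n = 78·281/429 = 51.0909
Stratum 2 (Site B): n₁ = 399, n₀ = 240, n = 639; a·n₀/n = 260·240/639 = 97.6526; c·n₁/n = 42·399/639 = 26.2254
Stratum 3 (Site C): n₁ = 301, n₀ = 273, n = 574; a·n₀/n = 177·273/574 = 84.1829; c·n₁/n = 57·301/574 = 29.8902
RR_MH = (83.1422 + 97.6526 + 84.1829) / (51.0909 + 26.2254 + 29.8902) = 264.9777 / 107.2065 = 2.47166

2.47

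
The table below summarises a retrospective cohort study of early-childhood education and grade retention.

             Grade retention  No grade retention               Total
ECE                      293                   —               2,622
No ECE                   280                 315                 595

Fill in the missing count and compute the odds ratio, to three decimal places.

The missing cell is in the exposed row: 2622 − 293 = 2329.
So a = 293, b = 2329, c = 280, d = 315.
OR = (a·d)/(b·c) = (293 × 315) / (2329 × 280) = 92295 / 652120 = 0.14153

0.142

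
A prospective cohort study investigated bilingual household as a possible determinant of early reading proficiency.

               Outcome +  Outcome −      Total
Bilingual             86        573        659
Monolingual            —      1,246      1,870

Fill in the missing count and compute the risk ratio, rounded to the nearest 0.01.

The missing cell is in the unexposed row: 1870 − 1246 = 624.
So a = 86, b = 573, c = 624, d = 1246.
RR = [a/(a+b)] / [c/(c+d)] = (86/659) / (624/1870) = 0.13050/0.33369 = 0.39108

0.39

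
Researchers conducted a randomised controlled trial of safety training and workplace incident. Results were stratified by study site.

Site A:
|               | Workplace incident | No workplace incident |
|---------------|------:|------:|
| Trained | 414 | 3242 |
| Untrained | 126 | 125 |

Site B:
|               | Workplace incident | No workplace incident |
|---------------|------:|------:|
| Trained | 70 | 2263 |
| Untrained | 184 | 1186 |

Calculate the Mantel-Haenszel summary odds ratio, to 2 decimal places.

0.16

OR_MH = Σ(aᵢdᵢ/nᵢ) / Σ(bᵢcᵢ/nᵢ), where nᵢ is the stratum total.
Stratum 1 (Site A): n = 3907; a·d/n = 414·125/3907 = 13.2455; b·c/n = 3242·126/3907 = 104.5539
Stratum 2 (Site B): n = 3703; a·d/n = 70·1186/3703 = 22.4197; b·c/n = 2263·184/3703 = 112.4472
OR_MH = (13.2455 + 22.4197) / (104.5539 + 112.4472) = 35.6651 / 217.0011 = 0.16435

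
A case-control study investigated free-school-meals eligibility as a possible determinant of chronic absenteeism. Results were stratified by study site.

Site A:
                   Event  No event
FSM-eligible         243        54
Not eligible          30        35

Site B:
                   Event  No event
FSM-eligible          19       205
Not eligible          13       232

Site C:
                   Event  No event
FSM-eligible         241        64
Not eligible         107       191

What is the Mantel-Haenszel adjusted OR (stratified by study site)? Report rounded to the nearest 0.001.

5.077

OR_MH = Σ(aᵢdᵢ/nᵢ) / Σ(bᵢcᵢ/nᵢ), where nᵢ is the stratum total.
Stratum 1 (Site A): n = 362; a·d/n = 243·35/362 = 23.4945; b·c/n = 54·30/362 = 4.4751
Stratum 2 (Site B): n = 469; a·d/n = 19·232/469 = 9.3987; b·c/n = 205·13/469 = 5.6823
Stratum 3 (Site C): n = 603; a·d/n = 241·191/603 = 76.3367; b·c/n = 64·107/603 = 11.3566
OR_MH = (23.4945 + 9.3987 + 76.3367) / (4.4751 + 5.6823 + 11.3566) = 109.2298 / 21.5140 = 5.07715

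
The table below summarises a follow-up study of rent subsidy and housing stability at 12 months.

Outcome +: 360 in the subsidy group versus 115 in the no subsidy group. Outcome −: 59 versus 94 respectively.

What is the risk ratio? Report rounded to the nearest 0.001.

1.561

From the description: a = 360, b = 59, c = 115, d = 94.
Risk in exposed = 360/419 = 0.85919; risk in unexposed = 115/209 = 0.55024.
RR = 0.85919 / 0.55024 = 1.56148
The risk among the exposed is 1.56 times that among the unexposed.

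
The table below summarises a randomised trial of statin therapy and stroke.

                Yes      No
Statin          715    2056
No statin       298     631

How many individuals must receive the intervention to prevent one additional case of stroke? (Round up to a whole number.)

Risk in treated group = 715/2771 = 0.25803; risk in control = 298/929 = 0.32078.
Absolute risk reduction = 0.32078 − 0.25803 = 0.06275
NNT = 1 / ARR = 1 / 0.06275 = 15.937 → round up → 16

16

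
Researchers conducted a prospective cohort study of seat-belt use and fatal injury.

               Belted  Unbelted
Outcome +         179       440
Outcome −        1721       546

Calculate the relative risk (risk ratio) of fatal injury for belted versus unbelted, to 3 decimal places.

Reading the table with exposure as columns: a = 179 (Belted, case), b = 1721 (Belted, non-case), c = 440 (Unbelted, case), d = 546.
Risk in exposed = 179/1900 = 0.09421; risk in unexposed = 440/986 = 0.44625.
RR = 0.09421 / 0.44625 = 0.21112
The risk is 79% lower among the exposed than among the unexposed.

0.211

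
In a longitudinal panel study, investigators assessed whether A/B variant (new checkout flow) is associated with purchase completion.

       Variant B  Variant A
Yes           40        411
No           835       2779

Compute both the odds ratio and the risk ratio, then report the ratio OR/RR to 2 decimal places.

Reading the table with exposure as columns: a = 40 (Variant B, case), b = 835 (Variant B, non-case), c = 411 (Variant A, case), d = 2779.
OR = (40·2779)/(835·411) = 111160/343185 = 0.32391
Risk in exposed = 40/875 = 0.04571; risk in unexposed = 411/3190 = 0.12884; RR = 0.35481
OR/RR = 0.32391 / 0.35481 = 0.91289
The outcome is not rare, so the OR lies further from 1 than the RR.

0.91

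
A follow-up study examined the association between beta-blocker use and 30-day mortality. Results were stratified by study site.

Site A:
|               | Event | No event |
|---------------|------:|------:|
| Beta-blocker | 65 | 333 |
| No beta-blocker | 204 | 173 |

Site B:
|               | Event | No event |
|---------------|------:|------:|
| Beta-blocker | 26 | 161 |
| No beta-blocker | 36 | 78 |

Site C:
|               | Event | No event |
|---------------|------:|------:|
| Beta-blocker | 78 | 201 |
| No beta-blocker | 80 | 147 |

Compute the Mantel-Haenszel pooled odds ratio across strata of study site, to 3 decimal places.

0.317

OR_MH = Σ(aᵢdᵢ/nᵢ) / Σ(bᵢcᵢ/nᵢ), where nᵢ is the stratum total.
Stratum 1 (Site A): n = 775; a·d/n = 65·173/775 = 14.5097; b·c/n = 333·204/775 = 87.6542
Stratum 2 (Site B): n = 301; a·d/n = 26·78/301 = 6.7375; b·c/n = 161·36/301 = 19.2558
Stratum 3 (Site C): n = 506; a·d/n = 78·147/506 = 22.6601; b·c/n = 201·80/506 = 31.7787
OR_MH = (14.5097 + 6.7375 + 22.6601) / (87.6542 + 19.2558 + 31.7787) = 43.9073 / 138.6887 = 0.31659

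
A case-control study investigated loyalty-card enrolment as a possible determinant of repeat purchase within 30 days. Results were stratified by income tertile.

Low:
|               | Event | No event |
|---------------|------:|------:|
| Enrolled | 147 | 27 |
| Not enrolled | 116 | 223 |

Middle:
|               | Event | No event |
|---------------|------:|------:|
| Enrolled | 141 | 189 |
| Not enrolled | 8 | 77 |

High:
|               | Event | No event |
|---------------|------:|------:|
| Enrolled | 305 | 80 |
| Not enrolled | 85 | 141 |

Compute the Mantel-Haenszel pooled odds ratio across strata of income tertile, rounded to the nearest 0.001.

OR_MH = Σ(aᵢdᵢ/nᵢ) / Σ(bᵢcᵢ/nᵢ), where nᵢ is the stratum total.
Stratum 1 (Low): n = 513; a·d/n = 147·223/513 = 63.9006; b·c/n = 27·116/513 = 6.1053
Stratum 2 (Middle): n = 415; a·d/n = 141·77/415 = 26.1614; b·c/n = 189·8/415 = 3.6434
Stratum 3 (High): n = 611; a·d/n = 305·141/611 = 70.3846; b·c/n = 80·85/611 = 11.1293
OR_MH = (63.9006 + 26.1614 + 70.3846) / (6.1053 + 3.6434 + 11.1293) = 160.4466 / 20.8779 = 7.68499

7.685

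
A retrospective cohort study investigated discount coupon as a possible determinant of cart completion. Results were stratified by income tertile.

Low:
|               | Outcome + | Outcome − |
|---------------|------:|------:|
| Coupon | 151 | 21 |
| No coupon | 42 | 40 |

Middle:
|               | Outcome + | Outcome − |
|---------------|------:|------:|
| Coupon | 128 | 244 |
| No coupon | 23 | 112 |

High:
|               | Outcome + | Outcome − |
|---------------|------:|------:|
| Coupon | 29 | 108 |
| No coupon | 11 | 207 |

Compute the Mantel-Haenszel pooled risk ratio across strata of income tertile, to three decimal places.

RR_MH = Σ(aᵢ·n₀ᵢ/nᵢ) / Σ(cᵢ·n₁ᵢ/nᵢ), with n₁ᵢ = aᵢ+bᵢ (exposed), n₀ᵢ = cᵢ+dᵢ (unexposed), nᵢ = n₁ᵢ+n₀ᵢ.
Stratum 1 (Low): n₁ = 172, n₀ = 82, n = 254; a·n₀/n = 151·82/254 = 48.7480; c·n₁/n = 42·172/254 = 28.4409
Stratum 2 (Middle): n₁ = 372, n₀ = 135, n = 507; a·n₀/n = 128·135/507 = 34.0828; c·n₁/n = 23·372/507 = 16.8757
Stratum 3 (High): n₁ = 137, n₀ = 218, n = 355; a·n₀/n = 29·218/355 = 17.8085; c·n₁/n = 11·137/355 = 4.2451
RR_MH = (48.7480 + 34.0828 + 17.8085) / (28.4409 + 16.8757 + 4.2451) = 100.6393 / 49.5618 = 2.03058

2.031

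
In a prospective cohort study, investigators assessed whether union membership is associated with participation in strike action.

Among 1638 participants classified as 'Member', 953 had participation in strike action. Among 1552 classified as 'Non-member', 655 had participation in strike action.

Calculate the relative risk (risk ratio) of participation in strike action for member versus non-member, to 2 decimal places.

1.38

From the description: a = 953, b = 685, c = 655, d = 897.
Risk in exposed = 953/1638 = 0.58181; risk in unexposed = 655/1552 = 0.42204.
RR = 0.58181 / 0.42204 = 1.37857
The risk among the exposed is 1.38 times that among the unexposed.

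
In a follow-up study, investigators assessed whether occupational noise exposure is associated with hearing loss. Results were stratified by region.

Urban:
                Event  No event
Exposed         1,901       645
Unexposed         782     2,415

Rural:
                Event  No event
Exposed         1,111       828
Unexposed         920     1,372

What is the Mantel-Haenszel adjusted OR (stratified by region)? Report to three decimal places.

OR_MH = Σ(aᵢdᵢ/nᵢ) / Σ(bᵢcᵢ/nᵢ), where nᵢ is the stratum total.
Stratum 1 (Urban): n = 5743; a·d/n = 1901·2415/5743 = 799.3932; b·c/n = 645·782/5743 = 87.8269
Stratum 2 (Rural): n = 4231; a·d/n = 1111·1372/4231 = 360.2675; b·c/n = 828·920/4231 = 180.0425
OR_MH = (799.3932 + 360.2675) / (87.8269 + 180.0425) = 1159.6607 / 267.8695 = 4.32920

4.329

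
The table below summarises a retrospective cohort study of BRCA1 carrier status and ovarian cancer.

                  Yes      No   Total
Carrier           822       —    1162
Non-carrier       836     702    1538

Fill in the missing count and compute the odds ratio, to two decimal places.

The missing cell is in the exposed row: 1162 − 822 = 340.
So a = 822, b = 340, c = 836, d = 702.
OR = (a·d)/(b·c) = (822 × 702) / (340 × 836) = 577044 / 284240 = 2.03013

2.03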